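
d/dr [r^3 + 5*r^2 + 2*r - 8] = 3*r^2 + 10*r + 2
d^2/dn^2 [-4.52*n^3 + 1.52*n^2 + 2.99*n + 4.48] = 3.04 - 27.12*n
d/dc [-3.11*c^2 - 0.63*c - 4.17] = -6.22*c - 0.63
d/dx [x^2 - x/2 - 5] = 2*x - 1/2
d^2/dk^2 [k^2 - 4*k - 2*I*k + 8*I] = 2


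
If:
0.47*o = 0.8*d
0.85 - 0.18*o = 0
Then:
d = 2.77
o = 4.72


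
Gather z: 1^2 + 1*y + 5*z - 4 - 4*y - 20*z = -3*y - 15*z - 3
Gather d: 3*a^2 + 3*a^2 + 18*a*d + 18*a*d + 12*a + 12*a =6*a^2 + 36*a*d + 24*a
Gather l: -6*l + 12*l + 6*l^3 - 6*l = 6*l^3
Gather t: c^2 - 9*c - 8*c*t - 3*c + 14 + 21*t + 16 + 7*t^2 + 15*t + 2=c^2 - 12*c + 7*t^2 + t*(36 - 8*c) + 32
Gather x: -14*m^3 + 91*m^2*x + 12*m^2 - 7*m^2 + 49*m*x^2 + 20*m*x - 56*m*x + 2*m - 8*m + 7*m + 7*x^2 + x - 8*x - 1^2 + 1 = -14*m^3 + 5*m^2 + m + x^2*(49*m + 7) + x*(91*m^2 - 36*m - 7)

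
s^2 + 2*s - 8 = (s - 2)*(s + 4)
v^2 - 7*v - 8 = (v - 8)*(v + 1)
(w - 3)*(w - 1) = w^2 - 4*w + 3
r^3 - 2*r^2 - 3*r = r*(r - 3)*(r + 1)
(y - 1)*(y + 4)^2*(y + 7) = y^4 + 14*y^3 + 57*y^2 + 40*y - 112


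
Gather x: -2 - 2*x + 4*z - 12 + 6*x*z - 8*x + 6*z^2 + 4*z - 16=x*(6*z - 10) + 6*z^2 + 8*z - 30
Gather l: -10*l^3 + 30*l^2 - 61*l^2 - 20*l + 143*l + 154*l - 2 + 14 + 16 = -10*l^3 - 31*l^2 + 277*l + 28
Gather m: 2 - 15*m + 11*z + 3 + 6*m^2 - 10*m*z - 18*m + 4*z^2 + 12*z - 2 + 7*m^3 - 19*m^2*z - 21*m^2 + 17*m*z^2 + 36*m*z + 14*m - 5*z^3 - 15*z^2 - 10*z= 7*m^3 + m^2*(-19*z - 15) + m*(17*z^2 + 26*z - 19) - 5*z^3 - 11*z^2 + 13*z + 3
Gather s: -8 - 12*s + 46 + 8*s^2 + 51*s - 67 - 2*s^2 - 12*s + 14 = 6*s^2 + 27*s - 15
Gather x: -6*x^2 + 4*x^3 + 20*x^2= 4*x^3 + 14*x^2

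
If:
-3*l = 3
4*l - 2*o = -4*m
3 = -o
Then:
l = -1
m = -1/2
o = -3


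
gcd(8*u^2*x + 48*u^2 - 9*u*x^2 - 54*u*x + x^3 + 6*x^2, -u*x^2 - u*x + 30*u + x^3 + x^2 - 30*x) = -u*x - 6*u + x^2 + 6*x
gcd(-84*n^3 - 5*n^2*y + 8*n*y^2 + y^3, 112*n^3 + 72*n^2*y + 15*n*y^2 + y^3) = 28*n^2 + 11*n*y + y^2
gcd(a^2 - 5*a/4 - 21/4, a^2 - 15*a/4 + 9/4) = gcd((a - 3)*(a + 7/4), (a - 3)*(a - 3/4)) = a - 3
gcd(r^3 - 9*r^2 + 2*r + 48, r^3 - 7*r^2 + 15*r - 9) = r - 3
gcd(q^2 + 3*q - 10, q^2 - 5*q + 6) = q - 2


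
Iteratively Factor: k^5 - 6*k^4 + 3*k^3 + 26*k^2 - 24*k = (k - 4)*(k^4 - 2*k^3 - 5*k^2 + 6*k) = (k - 4)*(k + 2)*(k^3 - 4*k^2 + 3*k) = (k - 4)*(k - 1)*(k + 2)*(k^2 - 3*k) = k*(k - 4)*(k - 1)*(k + 2)*(k - 3)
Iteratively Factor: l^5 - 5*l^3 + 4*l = (l - 2)*(l^4 + 2*l^3 - l^2 - 2*l) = l*(l - 2)*(l^3 + 2*l^2 - l - 2) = l*(l - 2)*(l - 1)*(l^2 + 3*l + 2) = l*(l - 2)*(l - 1)*(l + 1)*(l + 2)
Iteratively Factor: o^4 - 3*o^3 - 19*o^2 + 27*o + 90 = (o + 3)*(o^3 - 6*o^2 - o + 30) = (o + 2)*(o + 3)*(o^2 - 8*o + 15) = (o - 5)*(o + 2)*(o + 3)*(o - 3)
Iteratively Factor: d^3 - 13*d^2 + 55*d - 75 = (d - 5)*(d^2 - 8*d + 15) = (d - 5)*(d - 3)*(d - 5)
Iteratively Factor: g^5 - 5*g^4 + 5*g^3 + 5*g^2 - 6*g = (g - 1)*(g^4 - 4*g^3 + g^2 + 6*g) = (g - 3)*(g - 1)*(g^3 - g^2 - 2*g) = g*(g - 3)*(g - 1)*(g^2 - g - 2) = g*(g - 3)*(g - 1)*(g + 1)*(g - 2)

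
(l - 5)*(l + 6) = l^2 + l - 30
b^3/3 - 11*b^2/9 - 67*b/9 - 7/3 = (b/3 + 1)*(b - 7)*(b + 1/3)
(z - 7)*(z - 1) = z^2 - 8*z + 7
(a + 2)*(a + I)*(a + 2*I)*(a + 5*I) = a^4 + 2*a^3 + 8*I*a^3 - 17*a^2 + 16*I*a^2 - 34*a - 10*I*a - 20*I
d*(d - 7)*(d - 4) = d^3 - 11*d^2 + 28*d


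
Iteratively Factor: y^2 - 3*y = (y)*(y - 3)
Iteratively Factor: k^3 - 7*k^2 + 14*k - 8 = (k - 4)*(k^2 - 3*k + 2) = (k - 4)*(k - 1)*(k - 2)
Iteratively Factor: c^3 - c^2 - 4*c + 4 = (c + 2)*(c^2 - 3*c + 2) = (c - 2)*(c + 2)*(c - 1)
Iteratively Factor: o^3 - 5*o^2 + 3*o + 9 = (o - 3)*(o^2 - 2*o - 3) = (o - 3)^2*(o + 1)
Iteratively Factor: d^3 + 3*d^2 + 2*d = (d + 1)*(d^2 + 2*d) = (d + 1)*(d + 2)*(d)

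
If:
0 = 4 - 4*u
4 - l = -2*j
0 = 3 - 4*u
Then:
No Solution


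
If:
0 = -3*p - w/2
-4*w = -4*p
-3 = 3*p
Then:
No Solution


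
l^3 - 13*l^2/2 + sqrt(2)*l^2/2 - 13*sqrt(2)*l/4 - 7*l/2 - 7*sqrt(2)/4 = (l - 7)*(l + 1/2)*(l + sqrt(2)/2)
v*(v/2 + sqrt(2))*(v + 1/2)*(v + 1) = v^4/2 + 3*v^3/4 + sqrt(2)*v^3 + v^2/4 + 3*sqrt(2)*v^2/2 + sqrt(2)*v/2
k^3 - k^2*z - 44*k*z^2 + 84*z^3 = (k - 6*z)*(k - 2*z)*(k + 7*z)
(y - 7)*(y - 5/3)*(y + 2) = y^3 - 20*y^2/3 - 17*y/3 + 70/3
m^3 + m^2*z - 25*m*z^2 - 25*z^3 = (m - 5*z)*(m + z)*(m + 5*z)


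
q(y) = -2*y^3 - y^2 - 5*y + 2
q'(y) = -6*y^2 - 2*y - 5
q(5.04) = -304.65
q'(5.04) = -167.49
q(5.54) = -396.45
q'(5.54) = -200.23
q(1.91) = -25.13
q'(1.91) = -30.71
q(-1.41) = 12.67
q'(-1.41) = -14.11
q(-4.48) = 184.16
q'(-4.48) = -116.46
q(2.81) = -64.32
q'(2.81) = -58.00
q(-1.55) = 14.80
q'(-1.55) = -16.32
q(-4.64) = 203.47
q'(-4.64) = -124.90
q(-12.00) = 3374.00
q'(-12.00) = -845.00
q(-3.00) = 62.00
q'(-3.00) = -53.00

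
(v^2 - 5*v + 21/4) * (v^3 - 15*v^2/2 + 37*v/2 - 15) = v^5 - 25*v^4/2 + 245*v^3/4 - 1175*v^2/8 + 1377*v/8 - 315/4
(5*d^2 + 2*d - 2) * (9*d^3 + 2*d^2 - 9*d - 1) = 45*d^5 + 28*d^4 - 59*d^3 - 27*d^2 + 16*d + 2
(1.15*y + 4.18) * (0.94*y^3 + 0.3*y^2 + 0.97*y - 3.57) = 1.081*y^4 + 4.2742*y^3 + 2.3695*y^2 - 0.0508999999999995*y - 14.9226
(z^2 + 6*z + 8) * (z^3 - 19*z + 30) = z^5 + 6*z^4 - 11*z^3 - 84*z^2 + 28*z + 240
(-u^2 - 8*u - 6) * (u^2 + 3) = -u^4 - 8*u^3 - 9*u^2 - 24*u - 18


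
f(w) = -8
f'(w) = 0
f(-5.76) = -8.00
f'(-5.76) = 0.00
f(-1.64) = -8.00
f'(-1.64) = 0.00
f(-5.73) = -8.00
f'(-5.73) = 0.00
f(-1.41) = -8.00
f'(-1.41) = 0.00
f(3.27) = -8.00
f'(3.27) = 0.00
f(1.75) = -8.00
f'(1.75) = 0.00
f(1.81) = -8.00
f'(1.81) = 0.00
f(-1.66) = -8.00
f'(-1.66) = 0.00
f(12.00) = -8.00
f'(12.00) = 0.00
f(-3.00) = -8.00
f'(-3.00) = 0.00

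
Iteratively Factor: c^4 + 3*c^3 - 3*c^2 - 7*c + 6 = (c - 1)*(c^3 + 4*c^2 + c - 6) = (c - 1)*(c + 3)*(c^2 + c - 2) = (c - 1)^2*(c + 3)*(c + 2)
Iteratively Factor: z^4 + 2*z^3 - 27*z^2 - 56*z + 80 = (z - 5)*(z^3 + 7*z^2 + 8*z - 16) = (z - 5)*(z + 4)*(z^2 + 3*z - 4) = (z - 5)*(z - 1)*(z + 4)*(z + 4)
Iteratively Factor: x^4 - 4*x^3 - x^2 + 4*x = (x - 4)*(x^3 - x) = x*(x - 4)*(x^2 - 1) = x*(x - 4)*(x - 1)*(x + 1)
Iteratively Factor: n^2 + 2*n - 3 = (n - 1)*(n + 3)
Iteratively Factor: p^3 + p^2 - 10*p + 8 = (p + 4)*(p^2 - 3*p + 2) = (p - 2)*(p + 4)*(p - 1)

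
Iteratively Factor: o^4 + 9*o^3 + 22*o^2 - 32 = (o + 2)*(o^3 + 7*o^2 + 8*o - 16) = (o + 2)*(o + 4)*(o^2 + 3*o - 4) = (o + 2)*(o + 4)^2*(o - 1)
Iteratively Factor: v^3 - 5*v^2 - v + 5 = (v - 1)*(v^2 - 4*v - 5) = (v - 1)*(v + 1)*(v - 5)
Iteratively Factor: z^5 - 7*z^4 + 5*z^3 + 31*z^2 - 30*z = (z - 5)*(z^4 - 2*z^3 - 5*z^2 + 6*z) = z*(z - 5)*(z^3 - 2*z^2 - 5*z + 6) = z*(z - 5)*(z + 2)*(z^2 - 4*z + 3) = z*(z - 5)*(z - 3)*(z + 2)*(z - 1)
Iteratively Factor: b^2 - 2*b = (b)*(b - 2)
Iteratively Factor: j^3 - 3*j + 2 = (j - 1)*(j^2 + j - 2) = (j - 1)^2*(j + 2)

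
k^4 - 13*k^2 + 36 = (k - 3)*(k - 2)*(k + 2)*(k + 3)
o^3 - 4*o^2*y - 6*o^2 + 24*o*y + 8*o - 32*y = (o - 4)*(o - 2)*(o - 4*y)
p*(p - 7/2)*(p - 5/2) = p^3 - 6*p^2 + 35*p/4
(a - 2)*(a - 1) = a^2 - 3*a + 2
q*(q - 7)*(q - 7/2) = q^3 - 21*q^2/2 + 49*q/2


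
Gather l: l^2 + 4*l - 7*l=l^2 - 3*l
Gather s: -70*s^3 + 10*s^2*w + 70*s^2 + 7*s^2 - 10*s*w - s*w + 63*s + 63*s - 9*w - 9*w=-70*s^3 + s^2*(10*w + 77) + s*(126 - 11*w) - 18*w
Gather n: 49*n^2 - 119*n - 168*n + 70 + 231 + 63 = 49*n^2 - 287*n + 364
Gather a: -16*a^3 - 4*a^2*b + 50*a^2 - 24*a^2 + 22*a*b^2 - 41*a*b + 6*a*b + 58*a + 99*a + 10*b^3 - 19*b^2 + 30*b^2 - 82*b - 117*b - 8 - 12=-16*a^3 + a^2*(26 - 4*b) + a*(22*b^2 - 35*b + 157) + 10*b^3 + 11*b^2 - 199*b - 20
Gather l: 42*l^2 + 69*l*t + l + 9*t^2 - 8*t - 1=42*l^2 + l*(69*t + 1) + 9*t^2 - 8*t - 1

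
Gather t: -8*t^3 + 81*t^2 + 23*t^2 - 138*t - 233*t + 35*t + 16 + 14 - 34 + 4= -8*t^3 + 104*t^2 - 336*t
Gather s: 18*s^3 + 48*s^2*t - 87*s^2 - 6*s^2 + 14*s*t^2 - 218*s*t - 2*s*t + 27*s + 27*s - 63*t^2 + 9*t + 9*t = 18*s^3 + s^2*(48*t - 93) + s*(14*t^2 - 220*t + 54) - 63*t^2 + 18*t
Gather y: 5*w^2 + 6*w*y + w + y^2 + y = 5*w^2 + w + y^2 + y*(6*w + 1)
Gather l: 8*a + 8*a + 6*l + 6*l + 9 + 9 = 16*a + 12*l + 18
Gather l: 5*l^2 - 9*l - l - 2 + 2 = 5*l^2 - 10*l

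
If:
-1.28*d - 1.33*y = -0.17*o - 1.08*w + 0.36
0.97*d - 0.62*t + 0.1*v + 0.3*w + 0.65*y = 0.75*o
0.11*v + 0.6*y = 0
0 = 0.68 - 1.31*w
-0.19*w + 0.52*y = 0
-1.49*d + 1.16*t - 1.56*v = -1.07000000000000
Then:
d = 0.25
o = 2.21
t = -1.99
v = -1.03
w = 0.52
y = 0.19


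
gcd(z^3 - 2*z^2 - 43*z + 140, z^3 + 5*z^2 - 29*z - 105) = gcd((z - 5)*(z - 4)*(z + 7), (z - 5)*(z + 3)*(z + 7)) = z^2 + 2*z - 35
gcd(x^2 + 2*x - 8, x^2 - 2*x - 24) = x + 4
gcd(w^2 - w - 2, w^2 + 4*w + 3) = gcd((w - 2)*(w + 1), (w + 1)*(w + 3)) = w + 1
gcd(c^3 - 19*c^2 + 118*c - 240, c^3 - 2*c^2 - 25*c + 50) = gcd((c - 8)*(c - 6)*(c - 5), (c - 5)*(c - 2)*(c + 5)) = c - 5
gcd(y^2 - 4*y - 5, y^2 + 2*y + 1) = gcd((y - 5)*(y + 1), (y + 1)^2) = y + 1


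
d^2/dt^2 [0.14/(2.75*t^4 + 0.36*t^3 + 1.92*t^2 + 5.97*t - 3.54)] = (-(4.62*t^2 + 0.3024*t + 0.5376)*(2.75*t^4 + 0.36*t^3 + 1.92*t^2 + 5.97*t - 3.54) + 0.14*(11.0*t^3 + 1.08*t^2 + 3.84*t + 5.97)*(22.0*t^3 + 2.16*t^2 + 7.68*t + 11.94))/(2.75*t^4 + 0.36*t^3 + 1.92*t^2 + 5.97*t - 3.54)^3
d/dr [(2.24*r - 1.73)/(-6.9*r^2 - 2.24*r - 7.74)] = (15.456*r^2 - 23.874*r - 21.2128)/(47.61*r^4 + 30.912*r^3 + 111.8296*r^2 + 34.6752*r + 59.9076)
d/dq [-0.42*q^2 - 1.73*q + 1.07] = -0.84*q - 1.73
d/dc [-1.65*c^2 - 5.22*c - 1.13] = -3.3*c - 5.22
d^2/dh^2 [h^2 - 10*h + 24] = 2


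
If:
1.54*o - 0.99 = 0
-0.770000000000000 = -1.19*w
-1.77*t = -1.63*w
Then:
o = 0.64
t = 0.60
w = 0.65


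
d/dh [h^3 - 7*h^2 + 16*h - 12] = 3*h^2 - 14*h + 16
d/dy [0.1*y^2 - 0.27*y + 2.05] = 0.2*y - 0.27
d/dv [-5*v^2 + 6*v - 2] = 6 - 10*v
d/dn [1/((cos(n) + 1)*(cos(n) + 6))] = (2*cos(n) + 7)*sin(n)/((cos(n) + 1)^2*(cos(n) + 6)^2)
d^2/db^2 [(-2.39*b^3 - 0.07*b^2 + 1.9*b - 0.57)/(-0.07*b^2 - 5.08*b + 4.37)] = (1.38777878078145e-17*b^5 + 8.88178419700125e-16*b^4 + 124.74839*b^3 - 318.197028*b^2 + 271.578438*b - 51.916892)/(0.000343*b^6 + 0.074676*b^5 + 5.355105*b^4 + 121.77268*b^3 - 334.311555*b^2 + 291.036756*b - 83.453453)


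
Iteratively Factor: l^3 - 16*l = (l - 4)*(l^2 + 4*l) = l*(l - 4)*(l + 4)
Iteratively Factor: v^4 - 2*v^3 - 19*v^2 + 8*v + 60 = (v + 3)*(v^3 - 5*v^2 - 4*v + 20) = (v + 2)*(v + 3)*(v^2 - 7*v + 10) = (v - 2)*(v + 2)*(v + 3)*(v - 5)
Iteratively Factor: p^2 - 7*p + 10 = (p - 5)*(p - 2)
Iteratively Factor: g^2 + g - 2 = (g + 2)*(g - 1)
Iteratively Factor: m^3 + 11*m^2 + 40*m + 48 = (m + 4)*(m^2 + 7*m + 12) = (m + 3)*(m + 4)*(m + 4)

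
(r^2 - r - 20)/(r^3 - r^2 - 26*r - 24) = (r - 5)/(r^2 - 5*r - 6)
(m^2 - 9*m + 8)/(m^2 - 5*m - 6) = (-m^2 + 9*m - 8)/(-m^2 + 5*m + 6)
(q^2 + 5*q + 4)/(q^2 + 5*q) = (q^2 + 5*q + 4)/(q*(q + 5))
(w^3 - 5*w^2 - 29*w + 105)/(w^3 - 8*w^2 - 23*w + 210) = (w - 3)/(w - 6)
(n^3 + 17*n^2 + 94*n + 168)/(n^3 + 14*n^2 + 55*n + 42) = (n + 4)/(n + 1)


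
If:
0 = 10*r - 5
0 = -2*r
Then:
No Solution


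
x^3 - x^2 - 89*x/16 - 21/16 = (x - 3)*(x + 1/4)*(x + 7/4)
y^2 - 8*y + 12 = (y - 6)*(y - 2)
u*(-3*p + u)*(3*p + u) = -9*p^2*u + u^3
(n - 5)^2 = n^2 - 10*n + 25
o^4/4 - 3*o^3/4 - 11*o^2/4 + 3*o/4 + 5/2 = (o/4 + 1/2)*(o - 5)*(o - 1)*(o + 1)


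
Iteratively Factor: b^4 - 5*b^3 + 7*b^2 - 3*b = (b - 3)*(b^3 - 2*b^2 + b) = (b - 3)*(b - 1)*(b^2 - b) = b*(b - 3)*(b - 1)*(b - 1)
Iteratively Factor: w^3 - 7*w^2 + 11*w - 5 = (w - 1)*(w^2 - 6*w + 5) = (w - 1)^2*(w - 5)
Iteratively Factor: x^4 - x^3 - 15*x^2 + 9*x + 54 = (x + 3)*(x^3 - 4*x^2 - 3*x + 18) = (x - 3)*(x + 3)*(x^2 - x - 6) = (x - 3)*(x + 2)*(x + 3)*(x - 3)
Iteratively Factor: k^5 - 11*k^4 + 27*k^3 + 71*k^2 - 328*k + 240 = (k - 4)*(k^4 - 7*k^3 - k^2 + 67*k - 60) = (k - 4)^2*(k^3 - 3*k^2 - 13*k + 15) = (k - 4)^2*(k + 3)*(k^2 - 6*k + 5) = (k - 5)*(k - 4)^2*(k + 3)*(k - 1)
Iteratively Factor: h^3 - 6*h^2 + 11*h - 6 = (h - 2)*(h^2 - 4*h + 3) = (h - 3)*(h - 2)*(h - 1)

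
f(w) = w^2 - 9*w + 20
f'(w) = 2*w - 9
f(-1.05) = 30.55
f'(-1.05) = -11.10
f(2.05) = 5.75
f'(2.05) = -4.90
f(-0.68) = 26.58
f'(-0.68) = -10.36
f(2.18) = 5.13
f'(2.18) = -4.64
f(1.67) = 7.76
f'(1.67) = -5.66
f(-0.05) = 20.45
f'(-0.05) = -9.10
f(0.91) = 12.64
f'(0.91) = -7.18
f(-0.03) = 20.27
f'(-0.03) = -9.06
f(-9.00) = 182.00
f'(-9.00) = -27.00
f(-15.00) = 380.00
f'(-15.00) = -39.00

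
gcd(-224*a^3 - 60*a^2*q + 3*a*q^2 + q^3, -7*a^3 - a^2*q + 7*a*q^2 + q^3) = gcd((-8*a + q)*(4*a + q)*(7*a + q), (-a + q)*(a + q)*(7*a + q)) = 7*a + q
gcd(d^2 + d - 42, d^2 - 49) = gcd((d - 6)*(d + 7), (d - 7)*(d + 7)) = d + 7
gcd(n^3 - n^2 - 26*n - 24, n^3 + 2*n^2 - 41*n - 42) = n^2 - 5*n - 6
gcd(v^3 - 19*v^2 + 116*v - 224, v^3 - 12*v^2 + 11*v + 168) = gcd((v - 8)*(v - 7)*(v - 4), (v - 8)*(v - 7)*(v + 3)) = v^2 - 15*v + 56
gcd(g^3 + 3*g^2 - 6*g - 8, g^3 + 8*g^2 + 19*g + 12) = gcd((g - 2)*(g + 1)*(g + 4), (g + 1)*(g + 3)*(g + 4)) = g^2 + 5*g + 4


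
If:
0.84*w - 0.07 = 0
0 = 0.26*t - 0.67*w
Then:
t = 0.21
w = 0.08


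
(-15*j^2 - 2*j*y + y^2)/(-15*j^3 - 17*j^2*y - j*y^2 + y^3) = 1/(j + y)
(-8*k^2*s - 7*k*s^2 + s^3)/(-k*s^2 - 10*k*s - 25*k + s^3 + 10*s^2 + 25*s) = s*(8*k^2 + 7*k*s - s^2)/(k*s^2 + 10*k*s + 25*k - s^3 - 10*s^2 - 25*s)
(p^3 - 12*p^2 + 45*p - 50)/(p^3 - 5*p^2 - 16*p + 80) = (p^2 - 7*p + 10)/(p^2 - 16)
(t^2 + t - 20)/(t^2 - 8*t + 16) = (t + 5)/(t - 4)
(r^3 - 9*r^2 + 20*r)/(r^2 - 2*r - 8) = r*(r - 5)/(r + 2)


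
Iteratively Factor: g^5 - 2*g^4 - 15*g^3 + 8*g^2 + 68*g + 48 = (g + 2)*(g^4 - 4*g^3 - 7*g^2 + 22*g + 24) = (g + 2)^2*(g^3 - 6*g^2 + 5*g + 12) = (g - 3)*(g + 2)^2*(g^2 - 3*g - 4) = (g - 3)*(g + 1)*(g + 2)^2*(g - 4)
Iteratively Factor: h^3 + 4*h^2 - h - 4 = (h + 4)*(h^2 - 1) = (h - 1)*(h + 4)*(h + 1)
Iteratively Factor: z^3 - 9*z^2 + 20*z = (z - 5)*(z^2 - 4*z) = z*(z - 5)*(z - 4)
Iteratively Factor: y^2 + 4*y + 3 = (y + 1)*(y + 3)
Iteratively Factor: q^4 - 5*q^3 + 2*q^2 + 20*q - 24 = (q + 2)*(q^3 - 7*q^2 + 16*q - 12) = (q - 2)*(q + 2)*(q^2 - 5*q + 6) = (q - 3)*(q - 2)*(q + 2)*(q - 2)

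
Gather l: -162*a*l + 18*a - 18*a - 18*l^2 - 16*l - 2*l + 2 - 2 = -18*l^2 + l*(-162*a - 18)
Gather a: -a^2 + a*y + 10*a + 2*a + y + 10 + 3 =-a^2 + a*(y + 12) + y + 13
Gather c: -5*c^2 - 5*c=-5*c^2 - 5*c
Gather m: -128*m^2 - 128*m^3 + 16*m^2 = -128*m^3 - 112*m^2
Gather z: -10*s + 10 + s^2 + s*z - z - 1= s^2 - 10*s + z*(s - 1) + 9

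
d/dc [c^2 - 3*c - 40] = 2*c - 3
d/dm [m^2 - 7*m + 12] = 2*m - 7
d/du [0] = 0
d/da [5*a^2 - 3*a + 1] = 10*a - 3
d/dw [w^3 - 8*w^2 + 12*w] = 3*w^2 - 16*w + 12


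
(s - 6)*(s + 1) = s^2 - 5*s - 6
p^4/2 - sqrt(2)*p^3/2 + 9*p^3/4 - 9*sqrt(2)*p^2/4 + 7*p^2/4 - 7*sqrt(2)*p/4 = p*(p/2 + 1/2)*(p + 7/2)*(p - sqrt(2))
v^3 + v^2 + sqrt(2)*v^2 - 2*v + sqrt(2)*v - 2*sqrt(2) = (v - 1)*(v + 2)*(v + sqrt(2))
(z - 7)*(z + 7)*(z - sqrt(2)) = z^3 - sqrt(2)*z^2 - 49*z + 49*sqrt(2)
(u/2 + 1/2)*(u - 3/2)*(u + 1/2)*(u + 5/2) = u^4/2 + 5*u^3/4 - 7*u^2/8 - 41*u/16 - 15/16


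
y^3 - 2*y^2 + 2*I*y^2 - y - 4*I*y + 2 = (y - 2)*(y + I)^2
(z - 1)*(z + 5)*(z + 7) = z^3 + 11*z^2 + 23*z - 35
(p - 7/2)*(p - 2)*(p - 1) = p^3 - 13*p^2/2 + 25*p/2 - 7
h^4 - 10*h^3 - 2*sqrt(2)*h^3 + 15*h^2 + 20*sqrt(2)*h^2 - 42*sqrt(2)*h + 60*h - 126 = (h - 7)*(h - 3)*(h - 3*sqrt(2))*(h + sqrt(2))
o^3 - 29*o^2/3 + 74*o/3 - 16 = (o - 6)*(o - 8/3)*(o - 1)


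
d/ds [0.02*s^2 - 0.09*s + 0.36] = 0.04*s - 0.09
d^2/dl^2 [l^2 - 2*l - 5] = 2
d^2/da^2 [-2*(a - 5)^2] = -4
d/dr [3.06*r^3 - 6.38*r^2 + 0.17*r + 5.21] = 9.18*r^2 - 12.76*r + 0.17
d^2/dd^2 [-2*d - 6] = 0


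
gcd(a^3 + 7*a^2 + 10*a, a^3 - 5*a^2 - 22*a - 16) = a + 2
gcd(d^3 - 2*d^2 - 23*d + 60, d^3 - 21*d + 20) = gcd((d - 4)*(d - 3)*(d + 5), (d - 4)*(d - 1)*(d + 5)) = d^2 + d - 20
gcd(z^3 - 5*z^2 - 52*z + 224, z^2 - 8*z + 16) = z - 4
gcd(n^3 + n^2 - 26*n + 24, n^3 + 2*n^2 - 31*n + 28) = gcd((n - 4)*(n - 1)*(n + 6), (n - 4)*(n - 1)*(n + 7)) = n^2 - 5*n + 4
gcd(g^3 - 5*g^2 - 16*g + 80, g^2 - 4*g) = g - 4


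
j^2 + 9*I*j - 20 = (j + 4*I)*(j + 5*I)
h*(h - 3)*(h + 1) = h^3 - 2*h^2 - 3*h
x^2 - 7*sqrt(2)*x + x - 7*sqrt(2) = (x + 1)*(x - 7*sqrt(2))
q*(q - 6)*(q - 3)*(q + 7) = q^4 - 2*q^3 - 45*q^2 + 126*q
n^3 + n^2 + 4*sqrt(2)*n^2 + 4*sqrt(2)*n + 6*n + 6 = (n + 1)*(n + sqrt(2))*(n + 3*sqrt(2))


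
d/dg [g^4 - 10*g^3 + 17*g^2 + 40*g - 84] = 4*g^3 - 30*g^2 + 34*g + 40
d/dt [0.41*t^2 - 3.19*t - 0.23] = 0.82*t - 3.19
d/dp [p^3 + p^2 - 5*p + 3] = 3*p^2 + 2*p - 5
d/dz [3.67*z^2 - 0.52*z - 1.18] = 7.34*z - 0.52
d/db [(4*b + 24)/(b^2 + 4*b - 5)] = 4*(b^2 + 4*b - 2*(b + 2)*(b + 6) - 5)/(b^2 + 4*b - 5)^2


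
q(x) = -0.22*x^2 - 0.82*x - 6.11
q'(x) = -0.44*x - 0.82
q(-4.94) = -7.43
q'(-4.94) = 1.35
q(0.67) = -6.76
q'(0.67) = -1.11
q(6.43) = -20.48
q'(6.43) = -3.65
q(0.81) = -6.92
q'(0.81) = -1.18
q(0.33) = -6.40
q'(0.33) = -0.97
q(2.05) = -8.72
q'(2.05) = -1.72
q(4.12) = -13.22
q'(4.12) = -2.63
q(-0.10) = -6.03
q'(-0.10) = -0.78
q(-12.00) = -27.95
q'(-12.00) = 4.46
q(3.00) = -10.55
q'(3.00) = -2.14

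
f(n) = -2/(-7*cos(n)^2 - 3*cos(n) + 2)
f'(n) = -2*(-14*sin(n)*cos(n) - 3*sin(n))/(-7*cos(n)^2 - 3*cos(n) + 2)^2 = 2*(14*cos(n) + 3)*sin(n)/(7*cos(n)^2 + 3*cos(n) - 2)^2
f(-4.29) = -0.97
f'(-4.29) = -1.19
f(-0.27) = 0.27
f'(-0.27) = -0.16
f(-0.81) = 0.59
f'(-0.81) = -1.59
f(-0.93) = 0.87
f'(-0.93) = -3.46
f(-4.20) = -1.12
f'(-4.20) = -2.11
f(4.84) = -1.33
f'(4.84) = -4.19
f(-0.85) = 0.66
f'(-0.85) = -2.00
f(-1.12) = 3.15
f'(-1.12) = -40.53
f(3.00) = 1.06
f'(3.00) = -0.86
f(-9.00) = 1.86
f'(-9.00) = 6.92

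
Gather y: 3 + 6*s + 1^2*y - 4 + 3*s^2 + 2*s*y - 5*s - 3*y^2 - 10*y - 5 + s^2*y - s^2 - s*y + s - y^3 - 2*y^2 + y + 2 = 2*s^2 + 2*s - y^3 - 5*y^2 + y*(s^2 + s - 8) - 4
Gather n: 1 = 1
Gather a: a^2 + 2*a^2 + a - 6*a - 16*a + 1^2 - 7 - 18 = 3*a^2 - 21*a - 24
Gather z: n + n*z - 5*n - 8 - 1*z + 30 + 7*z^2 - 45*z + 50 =-4*n + 7*z^2 + z*(n - 46) + 72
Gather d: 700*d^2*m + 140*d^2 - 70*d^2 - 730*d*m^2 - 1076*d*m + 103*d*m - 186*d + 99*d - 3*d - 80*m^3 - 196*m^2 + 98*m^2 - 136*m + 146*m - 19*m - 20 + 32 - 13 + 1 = d^2*(700*m + 70) + d*(-730*m^2 - 973*m - 90) - 80*m^3 - 98*m^2 - 9*m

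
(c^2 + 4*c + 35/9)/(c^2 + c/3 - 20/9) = (3*c + 7)/(3*c - 4)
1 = 1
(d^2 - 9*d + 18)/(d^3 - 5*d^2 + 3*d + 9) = (d - 6)/(d^2 - 2*d - 3)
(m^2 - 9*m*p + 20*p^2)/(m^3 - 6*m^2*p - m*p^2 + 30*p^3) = (-m + 4*p)/(-m^2 + m*p + 6*p^2)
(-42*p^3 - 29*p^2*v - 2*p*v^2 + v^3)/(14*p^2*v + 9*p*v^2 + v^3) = (-21*p^2 - 4*p*v + v^2)/(v*(7*p + v))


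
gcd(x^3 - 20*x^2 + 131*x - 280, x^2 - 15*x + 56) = x^2 - 15*x + 56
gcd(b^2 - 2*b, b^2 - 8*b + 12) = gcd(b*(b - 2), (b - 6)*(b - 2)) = b - 2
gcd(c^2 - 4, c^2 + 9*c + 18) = 1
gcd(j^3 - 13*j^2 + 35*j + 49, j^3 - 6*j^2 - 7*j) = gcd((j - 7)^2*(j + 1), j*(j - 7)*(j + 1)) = j^2 - 6*j - 7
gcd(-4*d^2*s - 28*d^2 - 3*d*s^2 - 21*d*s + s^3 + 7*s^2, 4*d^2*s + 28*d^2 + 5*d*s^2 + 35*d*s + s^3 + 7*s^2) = d*s + 7*d + s^2 + 7*s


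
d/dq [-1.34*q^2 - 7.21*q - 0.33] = -2.68*q - 7.21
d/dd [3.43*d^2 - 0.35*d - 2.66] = 6.86*d - 0.35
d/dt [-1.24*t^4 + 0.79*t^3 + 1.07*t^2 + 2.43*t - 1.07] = -4.96*t^3 + 2.37*t^2 + 2.14*t + 2.43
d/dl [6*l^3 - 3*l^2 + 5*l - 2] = 18*l^2 - 6*l + 5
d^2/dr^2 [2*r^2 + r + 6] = 4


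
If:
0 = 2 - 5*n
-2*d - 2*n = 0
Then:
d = -2/5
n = 2/5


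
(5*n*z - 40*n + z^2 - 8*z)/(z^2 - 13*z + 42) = (5*n*z - 40*n + z^2 - 8*z)/(z^2 - 13*z + 42)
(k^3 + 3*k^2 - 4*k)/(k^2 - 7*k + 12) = k*(k^2 + 3*k - 4)/(k^2 - 7*k + 12)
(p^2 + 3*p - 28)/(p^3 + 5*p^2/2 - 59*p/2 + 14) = 2/(2*p - 1)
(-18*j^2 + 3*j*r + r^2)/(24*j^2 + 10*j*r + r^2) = (-3*j + r)/(4*j + r)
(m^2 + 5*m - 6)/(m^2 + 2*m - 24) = (m - 1)/(m - 4)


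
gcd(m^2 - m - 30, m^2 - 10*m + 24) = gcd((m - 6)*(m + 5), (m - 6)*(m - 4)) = m - 6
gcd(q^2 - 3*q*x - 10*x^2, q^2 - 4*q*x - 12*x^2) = q + 2*x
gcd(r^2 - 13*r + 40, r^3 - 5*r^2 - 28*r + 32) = r - 8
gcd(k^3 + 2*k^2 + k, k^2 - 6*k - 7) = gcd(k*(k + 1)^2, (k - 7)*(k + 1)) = k + 1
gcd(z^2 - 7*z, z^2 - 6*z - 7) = z - 7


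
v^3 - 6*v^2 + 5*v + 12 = (v - 4)*(v - 3)*(v + 1)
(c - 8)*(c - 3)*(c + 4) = c^3 - 7*c^2 - 20*c + 96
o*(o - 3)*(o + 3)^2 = o^4 + 3*o^3 - 9*o^2 - 27*o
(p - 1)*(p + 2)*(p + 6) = p^3 + 7*p^2 + 4*p - 12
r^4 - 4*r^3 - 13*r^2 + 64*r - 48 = (r - 4)*(r - 3)*(r - 1)*(r + 4)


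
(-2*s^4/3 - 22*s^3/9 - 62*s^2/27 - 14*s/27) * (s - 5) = -2*s^5/3 + 8*s^4/9 + 268*s^3/27 + 296*s^2/27 + 70*s/27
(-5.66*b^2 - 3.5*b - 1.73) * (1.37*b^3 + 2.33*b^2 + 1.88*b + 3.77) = -7.7542*b^5 - 17.9828*b^4 - 21.1659*b^3 - 31.9491*b^2 - 16.4474*b - 6.5221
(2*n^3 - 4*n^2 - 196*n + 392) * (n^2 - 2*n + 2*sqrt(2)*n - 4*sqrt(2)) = 2*n^5 - 8*n^4 + 4*sqrt(2)*n^4 - 188*n^3 - 16*sqrt(2)*n^3 - 376*sqrt(2)*n^2 + 784*n^2 - 784*n + 1568*sqrt(2)*n - 1568*sqrt(2)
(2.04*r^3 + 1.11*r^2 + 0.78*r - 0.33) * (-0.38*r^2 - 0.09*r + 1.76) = -0.7752*r^5 - 0.6054*r^4 + 3.1941*r^3 + 2.0088*r^2 + 1.4025*r - 0.5808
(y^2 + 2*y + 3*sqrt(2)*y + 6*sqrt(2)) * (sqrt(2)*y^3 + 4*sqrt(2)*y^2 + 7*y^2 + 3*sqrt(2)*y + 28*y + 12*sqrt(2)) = sqrt(2)*y^5 + 6*sqrt(2)*y^4 + 13*y^4 + 32*sqrt(2)*y^3 + 78*y^3 + 122*y^2 + 144*sqrt(2)*y^2 + 108*y + 192*sqrt(2)*y + 144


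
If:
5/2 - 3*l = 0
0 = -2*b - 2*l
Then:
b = -5/6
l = 5/6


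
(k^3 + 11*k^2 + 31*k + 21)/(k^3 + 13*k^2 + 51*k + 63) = (k + 1)/(k + 3)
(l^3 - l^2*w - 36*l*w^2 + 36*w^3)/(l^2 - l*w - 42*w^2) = (-l^2 + 7*l*w - 6*w^2)/(-l + 7*w)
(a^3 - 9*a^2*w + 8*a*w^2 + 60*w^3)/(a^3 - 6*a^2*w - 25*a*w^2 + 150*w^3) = (a + 2*w)/(a + 5*w)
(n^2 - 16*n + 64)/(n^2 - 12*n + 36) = (n^2 - 16*n + 64)/(n^2 - 12*n + 36)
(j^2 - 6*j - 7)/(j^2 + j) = (j - 7)/j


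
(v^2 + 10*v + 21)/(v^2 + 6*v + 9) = (v + 7)/(v + 3)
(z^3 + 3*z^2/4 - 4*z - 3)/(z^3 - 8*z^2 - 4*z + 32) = (z + 3/4)/(z - 8)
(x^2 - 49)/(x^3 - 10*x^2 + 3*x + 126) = (x + 7)/(x^2 - 3*x - 18)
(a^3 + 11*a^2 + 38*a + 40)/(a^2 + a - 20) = (a^2 + 6*a + 8)/(a - 4)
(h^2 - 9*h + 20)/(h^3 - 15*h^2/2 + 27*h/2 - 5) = 2*(h - 4)/(2*h^2 - 5*h + 2)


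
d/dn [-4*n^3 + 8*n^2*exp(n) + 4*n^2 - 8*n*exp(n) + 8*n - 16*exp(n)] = 8*n^2*exp(n) - 12*n^2 + 8*n*exp(n) + 8*n - 24*exp(n) + 8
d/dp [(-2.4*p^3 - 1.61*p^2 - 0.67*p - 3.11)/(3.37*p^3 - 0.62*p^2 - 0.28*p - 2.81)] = (6.9137*p^4 + 5.8598*p^3 + 51.7095*p^2 + 5.1918*p + 1.0119)/(11.3569*p^6 - 4.1788*p^5 - 1.5028*p^4 - 18.5922*p^3 + 3.5628*p^2 + 1.5736*p + 7.8961)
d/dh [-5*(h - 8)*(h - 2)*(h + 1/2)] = -15*h^2 + 95*h - 55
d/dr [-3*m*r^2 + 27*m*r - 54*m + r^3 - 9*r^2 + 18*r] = -6*m*r + 27*m + 3*r^2 - 18*r + 18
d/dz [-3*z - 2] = -3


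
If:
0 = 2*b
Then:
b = 0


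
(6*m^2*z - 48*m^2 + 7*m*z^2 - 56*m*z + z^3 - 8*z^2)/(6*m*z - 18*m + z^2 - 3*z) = (m*z - 8*m + z^2 - 8*z)/(z - 3)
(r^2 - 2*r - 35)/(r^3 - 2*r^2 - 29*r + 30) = (r - 7)/(r^2 - 7*r + 6)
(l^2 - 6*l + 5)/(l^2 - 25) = (l - 1)/(l + 5)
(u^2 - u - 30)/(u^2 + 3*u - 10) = (u - 6)/(u - 2)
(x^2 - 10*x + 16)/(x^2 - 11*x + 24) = (x - 2)/(x - 3)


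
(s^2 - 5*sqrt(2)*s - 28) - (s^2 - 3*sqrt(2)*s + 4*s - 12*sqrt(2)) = -4*s - 2*sqrt(2)*s - 28 + 12*sqrt(2)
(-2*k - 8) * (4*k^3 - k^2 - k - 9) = -8*k^4 - 30*k^3 + 10*k^2 + 26*k + 72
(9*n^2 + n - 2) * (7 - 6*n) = -54*n^3 + 57*n^2 + 19*n - 14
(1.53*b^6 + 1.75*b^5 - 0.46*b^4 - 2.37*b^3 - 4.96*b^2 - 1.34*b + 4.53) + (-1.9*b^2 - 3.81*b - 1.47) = 1.53*b^6 + 1.75*b^5 - 0.46*b^4 - 2.37*b^3 - 6.86*b^2 - 5.15*b + 3.06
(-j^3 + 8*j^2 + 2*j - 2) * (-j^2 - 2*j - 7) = j^5 - 6*j^4 - 11*j^3 - 58*j^2 - 10*j + 14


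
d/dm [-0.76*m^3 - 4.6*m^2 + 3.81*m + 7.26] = -2.28*m^2 - 9.2*m + 3.81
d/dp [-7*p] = -7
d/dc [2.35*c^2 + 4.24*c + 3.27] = 4.7*c + 4.24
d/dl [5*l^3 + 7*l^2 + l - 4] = 15*l^2 + 14*l + 1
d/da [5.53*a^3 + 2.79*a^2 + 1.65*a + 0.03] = 16.59*a^2 + 5.58*a + 1.65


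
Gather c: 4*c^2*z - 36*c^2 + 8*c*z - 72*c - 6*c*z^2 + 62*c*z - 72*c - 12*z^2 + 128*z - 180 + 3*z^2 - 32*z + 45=c^2*(4*z - 36) + c*(-6*z^2 + 70*z - 144) - 9*z^2 + 96*z - 135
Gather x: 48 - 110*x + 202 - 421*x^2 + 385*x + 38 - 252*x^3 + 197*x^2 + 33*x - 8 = -252*x^3 - 224*x^2 + 308*x + 280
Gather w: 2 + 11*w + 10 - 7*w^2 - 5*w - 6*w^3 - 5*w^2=-6*w^3 - 12*w^2 + 6*w + 12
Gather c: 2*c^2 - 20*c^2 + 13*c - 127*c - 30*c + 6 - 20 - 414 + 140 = -18*c^2 - 144*c - 288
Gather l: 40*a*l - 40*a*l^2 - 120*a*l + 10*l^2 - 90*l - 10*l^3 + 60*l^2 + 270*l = -10*l^3 + l^2*(70 - 40*a) + l*(180 - 80*a)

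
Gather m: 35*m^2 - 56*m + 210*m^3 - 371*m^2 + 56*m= 210*m^3 - 336*m^2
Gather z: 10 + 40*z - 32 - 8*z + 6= 32*z - 16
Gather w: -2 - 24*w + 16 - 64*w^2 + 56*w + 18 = -64*w^2 + 32*w + 32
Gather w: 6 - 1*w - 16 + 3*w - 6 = 2*w - 16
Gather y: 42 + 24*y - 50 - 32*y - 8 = -8*y - 16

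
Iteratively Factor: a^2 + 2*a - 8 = (a - 2)*(a + 4)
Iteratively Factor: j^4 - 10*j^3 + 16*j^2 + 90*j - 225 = (j - 5)*(j^3 - 5*j^2 - 9*j + 45) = (j - 5)*(j - 3)*(j^2 - 2*j - 15) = (j - 5)^2*(j - 3)*(j + 3)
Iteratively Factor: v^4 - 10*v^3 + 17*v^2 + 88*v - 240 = (v - 4)*(v^3 - 6*v^2 - 7*v + 60) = (v - 4)^2*(v^2 - 2*v - 15) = (v - 4)^2*(v + 3)*(v - 5)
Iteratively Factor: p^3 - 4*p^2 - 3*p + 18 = (p - 3)*(p^2 - p - 6) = (p - 3)^2*(p + 2)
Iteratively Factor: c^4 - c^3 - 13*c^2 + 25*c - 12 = (c - 1)*(c^3 - 13*c + 12) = (c - 1)^2*(c^2 + c - 12) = (c - 3)*(c - 1)^2*(c + 4)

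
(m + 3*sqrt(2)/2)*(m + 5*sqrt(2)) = m^2 + 13*sqrt(2)*m/2 + 15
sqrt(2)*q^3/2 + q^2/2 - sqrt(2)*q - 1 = (q - sqrt(2))*(q + sqrt(2))*(sqrt(2)*q/2 + 1/2)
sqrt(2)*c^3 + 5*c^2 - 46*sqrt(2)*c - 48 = (c - 4*sqrt(2))*(c + 6*sqrt(2))*(sqrt(2)*c + 1)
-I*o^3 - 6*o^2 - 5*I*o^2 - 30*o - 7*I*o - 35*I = (o + 5)*(o - 7*I)*(-I*o + 1)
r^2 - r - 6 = (r - 3)*(r + 2)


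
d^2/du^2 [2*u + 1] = 0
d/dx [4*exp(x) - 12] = 4*exp(x)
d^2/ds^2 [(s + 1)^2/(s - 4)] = 50/(s^3 - 12*s^2 + 48*s - 64)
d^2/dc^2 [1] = 0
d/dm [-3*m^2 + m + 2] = 1 - 6*m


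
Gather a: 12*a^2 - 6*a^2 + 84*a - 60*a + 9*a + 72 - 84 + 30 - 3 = 6*a^2 + 33*a + 15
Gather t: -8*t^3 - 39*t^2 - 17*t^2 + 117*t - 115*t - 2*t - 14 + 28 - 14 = -8*t^3 - 56*t^2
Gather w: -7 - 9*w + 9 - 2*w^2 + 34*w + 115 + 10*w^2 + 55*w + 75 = 8*w^2 + 80*w + 192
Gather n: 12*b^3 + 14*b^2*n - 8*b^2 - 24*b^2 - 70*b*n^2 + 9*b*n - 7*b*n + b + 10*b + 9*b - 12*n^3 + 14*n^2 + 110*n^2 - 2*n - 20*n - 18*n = 12*b^3 - 32*b^2 + 20*b - 12*n^3 + n^2*(124 - 70*b) + n*(14*b^2 + 2*b - 40)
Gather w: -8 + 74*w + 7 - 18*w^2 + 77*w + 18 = -18*w^2 + 151*w + 17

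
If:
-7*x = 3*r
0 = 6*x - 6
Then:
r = -7/3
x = 1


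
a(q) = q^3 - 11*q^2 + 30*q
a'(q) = 3*q^2 - 22*q + 30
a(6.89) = 11.59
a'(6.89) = 20.84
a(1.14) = 21.39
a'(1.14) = 8.82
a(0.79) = 17.33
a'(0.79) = 14.49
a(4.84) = 0.90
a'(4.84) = -6.20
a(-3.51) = -284.06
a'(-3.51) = 144.18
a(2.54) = 21.62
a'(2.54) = -6.53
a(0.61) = 14.43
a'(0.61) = 17.70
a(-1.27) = -57.89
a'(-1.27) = 62.78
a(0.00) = 0.00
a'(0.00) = 30.00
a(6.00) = 0.00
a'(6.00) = 6.00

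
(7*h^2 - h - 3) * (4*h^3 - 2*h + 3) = 28*h^5 - 4*h^4 - 26*h^3 + 23*h^2 + 3*h - 9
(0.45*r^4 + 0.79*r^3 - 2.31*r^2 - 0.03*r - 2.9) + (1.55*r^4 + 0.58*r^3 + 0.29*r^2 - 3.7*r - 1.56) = 2.0*r^4 + 1.37*r^3 - 2.02*r^2 - 3.73*r - 4.46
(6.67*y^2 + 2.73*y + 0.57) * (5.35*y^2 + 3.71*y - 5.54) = 35.6845*y^4 + 39.3512*y^3 - 23.774*y^2 - 13.0095*y - 3.1578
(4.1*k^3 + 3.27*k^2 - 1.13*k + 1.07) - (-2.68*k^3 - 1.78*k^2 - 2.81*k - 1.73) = 6.78*k^3 + 5.05*k^2 + 1.68*k + 2.8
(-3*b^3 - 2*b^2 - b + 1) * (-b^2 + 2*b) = 3*b^5 - 4*b^4 - 3*b^3 - 3*b^2 + 2*b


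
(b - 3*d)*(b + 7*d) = b^2 + 4*b*d - 21*d^2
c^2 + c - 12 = (c - 3)*(c + 4)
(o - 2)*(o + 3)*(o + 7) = o^3 + 8*o^2 + o - 42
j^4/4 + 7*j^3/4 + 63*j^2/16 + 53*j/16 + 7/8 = (j/4 + 1/4)*(j + 1/2)*(j + 2)*(j + 7/2)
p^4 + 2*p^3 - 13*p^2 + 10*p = p*(p - 2)*(p - 1)*(p + 5)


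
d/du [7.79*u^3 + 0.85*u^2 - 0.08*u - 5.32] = 23.37*u^2 + 1.7*u - 0.08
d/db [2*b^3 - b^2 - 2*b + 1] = 6*b^2 - 2*b - 2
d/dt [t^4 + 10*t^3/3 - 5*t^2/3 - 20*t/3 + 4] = 4*t^3 + 10*t^2 - 10*t/3 - 20/3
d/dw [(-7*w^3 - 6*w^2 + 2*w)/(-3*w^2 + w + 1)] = (21*w^4 - 14*w^3 - 21*w^2 - 12*w + 2)/(9*w^4 - 6*w^3 - 5*w^2 + 2*w + 1)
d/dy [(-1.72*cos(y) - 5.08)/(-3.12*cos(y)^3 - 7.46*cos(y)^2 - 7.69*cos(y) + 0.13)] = (10.7328*cos(y)^3 + 60.38*cos(y)^2 + 75.7936*cos(y) + 39.2888)*sin(y)/(9.7344*cos(y)^6 + 46.5504*cos(y)^5 + 103.6372*cos(y)^4 + 113.9236*cos(y)^3 + 57.1965*cos(y)^2 - 1.9994*cos(y) + 0.0169)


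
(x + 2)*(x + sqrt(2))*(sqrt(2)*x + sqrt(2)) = sqrt(2)*x^3 + 2*x^2 + 3*sqrt(2)*x^2 + 2*sqrt(2)*x + 6*x + 4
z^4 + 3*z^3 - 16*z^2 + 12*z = z*(z - 2)*(z - 1)*(z + 6)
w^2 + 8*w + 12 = (w + 2)*(w + 6)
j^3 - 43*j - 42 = (j - 7)*(j + 1)*(j + 6)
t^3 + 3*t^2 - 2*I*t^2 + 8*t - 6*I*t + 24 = (t + 3)*(t - 4*I)*(t + 2*I)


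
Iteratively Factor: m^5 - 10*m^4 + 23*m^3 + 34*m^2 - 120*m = (m - 3)*(m^4 - 7*m^3 + 2*m^2 + 40*m) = (m - 4)*(m - 3)*(m^3 - 3*m^2 - 10*m) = m*(m - 4)*(m - 3)*(m^2 - 3*m - 10) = m*(m - 4)*(m - 3)*(m + 2)*(m - 5)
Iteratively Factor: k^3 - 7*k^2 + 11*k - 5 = (k - 1)*(k^2 - 6*k + 5) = (k - 5)*(k - 1)*(k - 1)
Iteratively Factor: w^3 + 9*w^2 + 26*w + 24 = (w + 3)*(w^2 + 6*w + 8) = (w + 2)*(w + 3)*(w + 4)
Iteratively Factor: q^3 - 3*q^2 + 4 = (q - 2)*(q^2 - q - 2) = (q - 2)*(q + 1)*(q - 2)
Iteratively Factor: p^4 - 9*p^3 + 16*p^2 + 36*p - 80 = (p - 2)*(p^3 - 7*p^2 + 2*p + 40) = (p - 4)*(p - 2)*(p^2 - 3*p - 10) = (p - 5)*(p - 4)*(p - 2)*(p + 2)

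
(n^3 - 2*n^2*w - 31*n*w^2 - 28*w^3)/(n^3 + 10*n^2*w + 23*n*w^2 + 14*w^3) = (n^2 - 3*n*w - 28*w^2)/(n^2 + 9*n*w + 14*w^2)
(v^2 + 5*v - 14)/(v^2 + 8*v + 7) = (v - 2)/(v + 1)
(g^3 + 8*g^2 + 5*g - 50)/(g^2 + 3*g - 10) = g + 5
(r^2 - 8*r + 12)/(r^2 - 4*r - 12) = (r - 2)/(r + 2)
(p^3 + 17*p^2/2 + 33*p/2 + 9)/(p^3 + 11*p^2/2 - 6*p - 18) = (p + 1)/(p - 2)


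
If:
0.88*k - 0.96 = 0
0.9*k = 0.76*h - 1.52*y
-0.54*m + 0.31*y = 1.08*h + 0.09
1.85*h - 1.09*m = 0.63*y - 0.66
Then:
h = -0.49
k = 1.09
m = 0.29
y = -0.89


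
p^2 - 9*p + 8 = (p - 8)*(p - 1)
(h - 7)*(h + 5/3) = h^2 - 16*h/3 - 35/3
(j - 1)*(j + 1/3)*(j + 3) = j^3 + 7*j^2/3 - 7*j/3 - 1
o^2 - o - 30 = (o - 6)*(o + 5)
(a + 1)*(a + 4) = a^2 + 5*a + 4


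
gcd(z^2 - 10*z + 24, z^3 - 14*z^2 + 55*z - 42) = z - 6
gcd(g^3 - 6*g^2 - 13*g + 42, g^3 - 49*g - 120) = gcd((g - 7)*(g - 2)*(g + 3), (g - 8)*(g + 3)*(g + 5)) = g + 3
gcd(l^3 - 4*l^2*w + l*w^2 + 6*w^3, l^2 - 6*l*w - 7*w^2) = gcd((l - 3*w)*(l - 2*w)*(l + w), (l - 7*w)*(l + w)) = l + w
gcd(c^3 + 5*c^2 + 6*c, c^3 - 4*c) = c^2 + 2*c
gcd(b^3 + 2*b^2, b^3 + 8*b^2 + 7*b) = b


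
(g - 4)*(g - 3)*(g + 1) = g^3 - 6*g^2 + 5*g + 12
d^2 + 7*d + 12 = (d + 3)*(d + 4)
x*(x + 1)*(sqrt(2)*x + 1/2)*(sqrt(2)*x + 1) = 2*x^4 + 2*x^3 + 3*sqrt(2)*x^3/2 + x^2/2 + 3*sqrt(2)*x^2/2 + x/2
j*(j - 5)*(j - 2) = j^3 - 7*j^2 + 10*j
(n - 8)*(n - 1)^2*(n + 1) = n^4 - 9*n^3 + 7*n^2 + 9*n - 8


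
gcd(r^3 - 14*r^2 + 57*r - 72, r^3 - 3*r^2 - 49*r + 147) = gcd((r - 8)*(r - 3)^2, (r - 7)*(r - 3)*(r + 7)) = r - 3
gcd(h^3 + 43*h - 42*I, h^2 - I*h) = h - I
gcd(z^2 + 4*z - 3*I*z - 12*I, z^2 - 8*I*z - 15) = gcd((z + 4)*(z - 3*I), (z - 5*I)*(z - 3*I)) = z - 3*I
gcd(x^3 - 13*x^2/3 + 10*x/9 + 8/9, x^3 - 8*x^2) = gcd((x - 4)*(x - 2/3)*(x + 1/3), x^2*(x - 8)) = 1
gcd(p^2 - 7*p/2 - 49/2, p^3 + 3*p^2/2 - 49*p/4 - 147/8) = p + 7/2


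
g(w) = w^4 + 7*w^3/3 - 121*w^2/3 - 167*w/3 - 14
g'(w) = 4*w^3 + 7*w^2 - 242*w/3 - 167/3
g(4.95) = -394.44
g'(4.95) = 201.70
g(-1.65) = -35.03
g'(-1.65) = 78.52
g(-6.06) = -328.49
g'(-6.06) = -199.94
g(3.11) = -413.49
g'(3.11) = -118.51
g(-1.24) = -9.07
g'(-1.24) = 47.50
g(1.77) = -216.14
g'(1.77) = -154.34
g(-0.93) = 1.76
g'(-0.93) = 22.19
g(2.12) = -270.86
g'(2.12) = -157.11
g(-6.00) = -340.00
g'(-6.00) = -183.67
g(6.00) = 0.00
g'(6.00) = 576.33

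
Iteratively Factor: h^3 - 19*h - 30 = (h - 5)*(h^2 + 5*h + 6) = (h - 5)*(h + 3)*(h + 2)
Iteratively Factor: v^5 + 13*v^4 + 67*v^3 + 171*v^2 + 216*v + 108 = (v + 3)*(v^4 + 10*v^3 + 37*v^2 + 60*v + 36) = (v + 2)*(v + 3)*(v^3 + 8*v^2 + 21*v + 18) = (v + 2)^2*(v + 3)*(v^2 + 6*v + 9) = (v + 2)^2*(v + 3)^2*(v + 3)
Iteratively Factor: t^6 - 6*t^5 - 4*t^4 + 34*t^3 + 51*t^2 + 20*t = (t + 1)*(t^5 - 7*t^4 + 3*t^3 + 31*t^2 + 20*t) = t*(t + 1)*(t^4 - 7*t^3 + 3*t^2 + 31*t + 20) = t*(t + 1)^2*(t^3 - 8*t^2 + 11*t + 20) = t*(t - 5)*(t + 1)^2*(t^2 - 3*t - 4) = t*(t - 5)*(t + 1)^3*(t - 4)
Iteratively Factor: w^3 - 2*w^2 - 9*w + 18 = (w - 2)*(w^2 - 9) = (w - 3)*(w - 2)*(w + 3)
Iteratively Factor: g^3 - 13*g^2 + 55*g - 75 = (g - 3)*(g^2 - 10*g + 25) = (g - 5)*(g - 3)*(g - 5)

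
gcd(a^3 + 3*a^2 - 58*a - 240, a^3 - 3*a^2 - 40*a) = a^2 - 3*a - 40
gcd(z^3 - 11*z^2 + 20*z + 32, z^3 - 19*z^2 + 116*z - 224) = z^2 - 12*z + 32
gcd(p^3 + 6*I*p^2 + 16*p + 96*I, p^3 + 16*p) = p^2 + 16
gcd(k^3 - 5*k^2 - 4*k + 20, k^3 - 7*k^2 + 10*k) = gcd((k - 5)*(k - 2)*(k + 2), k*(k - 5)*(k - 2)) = k^2 - 7*k + 10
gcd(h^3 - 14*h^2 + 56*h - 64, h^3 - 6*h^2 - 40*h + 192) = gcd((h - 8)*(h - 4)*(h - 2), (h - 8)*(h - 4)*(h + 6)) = h^2 - 12*h + 32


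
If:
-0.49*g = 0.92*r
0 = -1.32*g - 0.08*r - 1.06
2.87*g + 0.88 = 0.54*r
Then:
No Solution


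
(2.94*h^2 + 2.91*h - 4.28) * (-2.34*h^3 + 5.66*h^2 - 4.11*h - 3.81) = -6.8796*h^5 + 9.831*h^4 + 14.4024*h^3 - 47.3863*h^2 + 6.5037*h + 16.3068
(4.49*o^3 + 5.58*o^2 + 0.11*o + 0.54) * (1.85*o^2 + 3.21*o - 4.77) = 8.3065*o^5 + 24.7359*o^4 - 3.302*o^3 - 25.2645*o^2 + 1.2087*o - 2.5758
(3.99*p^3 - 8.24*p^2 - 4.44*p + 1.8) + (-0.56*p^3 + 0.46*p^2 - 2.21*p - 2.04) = 3.43*p^3 - 7.78*p^2 - 6.65*p - 0.24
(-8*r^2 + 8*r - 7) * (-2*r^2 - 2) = 16*r^4 - 16*r^3 + 30*r^2 - 16*r + 14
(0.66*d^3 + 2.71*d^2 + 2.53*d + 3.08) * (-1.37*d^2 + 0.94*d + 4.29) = -0.9042*d^5 - 3.0923*d^4 + 1.9127*d^3 + 9.7845*d^2 + 13.7489*d + 13.2132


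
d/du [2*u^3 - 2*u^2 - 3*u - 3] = 6*u^2 - 4*u - 3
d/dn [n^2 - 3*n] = 2*n - 3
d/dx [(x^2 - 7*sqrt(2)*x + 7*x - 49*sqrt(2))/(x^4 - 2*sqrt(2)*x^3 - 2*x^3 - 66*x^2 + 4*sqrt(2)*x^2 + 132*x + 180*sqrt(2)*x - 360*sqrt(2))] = (-2*x^5 - 19*x^4 + 23*sqrt(2)*x^4 - 28*x^3 + 196*sqrt(2)*x^3 - 604*sqrt(2)*x^2 + 62*x^2 - 7188*sqrt(2)*x + 784*x + 3948*sqrt(2) + 22680)/(x^8 - 4*sqrt(2)*x^7 - 4*x^7 - 120*x^6 + 16*sqrt(2)*x^6 + 496*x^5 + 608*sqrt(2)*x^5 - 2496*sqrt(2)*x^4 + 2420*x^4 - 21264*sqrt(2)*x^3 - 11664*x^3 + 76464*x^2 + 95040*sqrt(2)*x^2 - 259200*x - 95040*sqrt(2)*x + 259200)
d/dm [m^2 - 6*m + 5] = 2*m - 6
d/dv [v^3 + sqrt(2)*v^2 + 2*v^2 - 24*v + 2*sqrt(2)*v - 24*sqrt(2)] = 3*v^2 + 2*sqrt(2)*v + 4*v - 24 + 2*sqrt(2)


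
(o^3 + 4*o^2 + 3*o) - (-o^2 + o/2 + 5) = o^3 + 5*o^2 + 5*o/2 - 5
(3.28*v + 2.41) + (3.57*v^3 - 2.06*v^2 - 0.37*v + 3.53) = 3.57*v^3 - 2.06*v^2 + 2.91*v + 5.94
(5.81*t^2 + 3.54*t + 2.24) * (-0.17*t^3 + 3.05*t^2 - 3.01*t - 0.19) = -0.9877*t^5 + 17.1187*t^4 - 7.0719*t^3 - 4.9273*t^2 - 7.415*t - 0.4256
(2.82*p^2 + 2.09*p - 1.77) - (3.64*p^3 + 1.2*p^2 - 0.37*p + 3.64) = -3.64*p^3 + 1.62*p^2 + 2.46*p - 5.41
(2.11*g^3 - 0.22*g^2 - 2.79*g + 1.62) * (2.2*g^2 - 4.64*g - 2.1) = 4.642*g^5 - 10.2744*g^4 - 9.5482*g^3 + 16.9716*g^2 - 1.6578*g - 3.402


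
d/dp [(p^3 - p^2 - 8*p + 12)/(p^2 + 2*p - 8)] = (p^2 + 8*p + 10)/(p^2 + 8*p + 16)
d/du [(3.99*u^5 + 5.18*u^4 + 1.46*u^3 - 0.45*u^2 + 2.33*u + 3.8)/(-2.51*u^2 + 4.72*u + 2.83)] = (-30.0447*u^6 + 49.3276*u^5 + 126.1427*u^4 + 72.42*u^3 + 16.1197*u^2 + 16.529*u - 11.3421)/(6.3001*u^4 - 23.6944*u^3 + 8.0718*u^2 + 26.7152*u + 8.0089)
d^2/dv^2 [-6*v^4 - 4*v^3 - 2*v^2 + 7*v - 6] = -72*v^2 - 24*v - 4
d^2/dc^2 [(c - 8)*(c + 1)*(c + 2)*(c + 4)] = 12*c^2 - 6*c - 84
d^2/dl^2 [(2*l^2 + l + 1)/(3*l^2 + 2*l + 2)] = 2*(-3*l^3 - 9*l^2 + 2)/(27*l^6 + 54*l^5 + 90*l^4 + 80*l^3 + 60*l^2 + 24*l + 8)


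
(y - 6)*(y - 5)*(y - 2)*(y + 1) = y^4 - 12*y^3 + 39*y^2 - 8*y - 60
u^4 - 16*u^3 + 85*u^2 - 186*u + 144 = (u - 8)*(u - 3)^2*(u - 2)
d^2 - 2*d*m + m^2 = (-d + m)^2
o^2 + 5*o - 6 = (o - 1)*(o + 6)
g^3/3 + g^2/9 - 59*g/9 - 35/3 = (g/3 + 1)*(g - 5)*(g + 7/3)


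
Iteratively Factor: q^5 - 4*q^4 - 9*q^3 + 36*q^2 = (q + 3)*(q^4 - 7*q^3 + 12*q^2) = q*(q + 3)*(q^3 - 7*q^2 + 12*q) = q*(q - 3)*(q + 3)*(q^2 - 4*q) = q*(q - 4)*(q - 3)*(q + 3)*(q)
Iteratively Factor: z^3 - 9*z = (z - 3)*(z^2 + 3*z) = z*(z - 3)*(z + 3)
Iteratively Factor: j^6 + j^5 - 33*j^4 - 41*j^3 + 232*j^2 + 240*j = (j + 1)*(j^5 - 33*j^3 - 8*j^2 + 240*j) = j*(j + 1)*(j^4 - 33*j^2 - 8*j + 240) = j*(j + 1)*(j + 4)*(j^3 - 4*j^2 - 17*j + 60) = j*(j - 5)*(j + 1)*(j + 4)*(j^2 + j - 12) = j*(j - 5)*(j + 1)*(j + 4)^2*(j - 3)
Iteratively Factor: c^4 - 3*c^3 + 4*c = (c + 1)*(c^3 - 4*c^2 + 4*c) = c*(c + 1)*(c^2 - 4*c + 4) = c*(c - 2)*(c + 1)*(c - 2)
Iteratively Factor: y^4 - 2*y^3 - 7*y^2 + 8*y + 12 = (y + 2)*(y^3 - 4*y^2 + y + 6) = (y - 2)*(y + 2)*(y^2 - 2*y - 3) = (y - 3)*(y - 2)*(y + 2)*(y + 1)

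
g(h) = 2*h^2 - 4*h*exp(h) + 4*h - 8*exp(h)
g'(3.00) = -466.05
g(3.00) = -371.71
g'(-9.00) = -32.00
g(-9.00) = 126.00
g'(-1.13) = -2.94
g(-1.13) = -3.09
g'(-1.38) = -3.15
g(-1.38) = -2.34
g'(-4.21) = -12.77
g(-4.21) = 18.74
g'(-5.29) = -17.11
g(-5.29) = 34.87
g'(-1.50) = -3.34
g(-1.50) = -1.95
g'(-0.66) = -3.48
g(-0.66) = -4.54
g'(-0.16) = -6.32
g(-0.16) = -6.86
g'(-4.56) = -14.17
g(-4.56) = 23.45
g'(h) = -4*h*exp(h) + 4*h - 12*exp(h) + 4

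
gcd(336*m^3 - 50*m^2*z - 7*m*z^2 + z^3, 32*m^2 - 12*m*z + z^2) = -8*m + z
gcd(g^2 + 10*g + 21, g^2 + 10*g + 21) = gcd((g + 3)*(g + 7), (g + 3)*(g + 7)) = g^2 + 10*g + 21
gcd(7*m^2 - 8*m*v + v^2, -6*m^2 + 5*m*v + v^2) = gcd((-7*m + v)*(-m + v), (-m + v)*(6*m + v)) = -m + v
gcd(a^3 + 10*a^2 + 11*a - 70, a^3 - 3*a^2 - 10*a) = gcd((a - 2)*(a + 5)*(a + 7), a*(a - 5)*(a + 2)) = 1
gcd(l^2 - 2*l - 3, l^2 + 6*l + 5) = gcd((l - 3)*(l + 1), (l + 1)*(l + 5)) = l + 1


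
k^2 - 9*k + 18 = (k - 6)*(k - 3)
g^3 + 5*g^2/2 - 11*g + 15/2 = (g - 3/2)*(g - 1)*(g + 5)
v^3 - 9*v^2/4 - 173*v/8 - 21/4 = (v - 6)*(v + 1/4)*(v + 7/2)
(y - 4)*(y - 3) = y^2 - 7*y + 12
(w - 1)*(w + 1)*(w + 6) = w^3 + 6*w^2 - w - 6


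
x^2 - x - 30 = (x - 6)*(x + 5)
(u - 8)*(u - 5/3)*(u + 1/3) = u^3 - 28*u^2/3 + 91*u/9 + 40/9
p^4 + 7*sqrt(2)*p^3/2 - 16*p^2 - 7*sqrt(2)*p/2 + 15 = (p - 1)*(p + 1)*(p - 3*sqrt(2)/2)*(p + 5*sqrt(2))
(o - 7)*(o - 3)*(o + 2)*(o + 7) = o^4 - o^3 - 55*o^2 + 49*o + 294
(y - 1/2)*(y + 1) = y^2 + y/2 - 1/2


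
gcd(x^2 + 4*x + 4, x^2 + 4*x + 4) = x^2 + 4*x + 4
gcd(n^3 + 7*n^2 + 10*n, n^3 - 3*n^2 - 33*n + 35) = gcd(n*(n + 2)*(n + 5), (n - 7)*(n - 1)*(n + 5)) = n + 5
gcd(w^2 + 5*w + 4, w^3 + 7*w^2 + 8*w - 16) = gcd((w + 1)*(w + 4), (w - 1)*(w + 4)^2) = w + 4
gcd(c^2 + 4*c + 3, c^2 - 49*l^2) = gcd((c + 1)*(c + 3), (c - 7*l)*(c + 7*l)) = 1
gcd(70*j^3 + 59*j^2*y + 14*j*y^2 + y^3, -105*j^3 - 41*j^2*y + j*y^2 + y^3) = 5*j + y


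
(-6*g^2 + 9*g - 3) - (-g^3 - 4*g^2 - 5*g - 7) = g^3 - 2*g^2 + 14*g + 4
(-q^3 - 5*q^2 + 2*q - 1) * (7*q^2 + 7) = -7*q^5 - 35*q^4 + 7*q^3 - 42*q^2 + 14*q - 7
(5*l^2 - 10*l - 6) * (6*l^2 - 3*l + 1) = 30*l^4 - 75*l^3 - l^2 + 8*l - 6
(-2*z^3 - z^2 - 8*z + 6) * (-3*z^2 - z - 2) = 6*z^5 + 5*z^4 + 29*z^3 - 8*z^2 + 10*z - 12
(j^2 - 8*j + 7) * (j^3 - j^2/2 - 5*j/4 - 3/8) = j^5 - 17*j^4/2 + 39*j^3/4 + 49*j^2/8 - 23*j/4 - 21/8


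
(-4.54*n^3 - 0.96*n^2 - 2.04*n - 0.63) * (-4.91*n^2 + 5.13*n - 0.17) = 22.2914*n^5 - 18.5766*n^4 + 5.8634*n^3 - 7.2087*n^2 - 2.8851*n + 0.1071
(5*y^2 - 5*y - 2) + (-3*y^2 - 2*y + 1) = 2*y^2 - 7*y - 1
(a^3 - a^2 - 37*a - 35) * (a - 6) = a^4 - 7*a^3 - 31*a^2 + 187*a + 210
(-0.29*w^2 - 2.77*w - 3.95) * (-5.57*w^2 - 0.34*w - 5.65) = 1.6153*w^4 + 15.5275*w^3 + 24.5818*w^2 + 16.9935*w + 22.3175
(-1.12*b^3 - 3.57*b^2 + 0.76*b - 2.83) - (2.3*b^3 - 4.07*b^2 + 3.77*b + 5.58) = -3.42*b^3 + 0.5*b^2 - 3.01*b - 8.41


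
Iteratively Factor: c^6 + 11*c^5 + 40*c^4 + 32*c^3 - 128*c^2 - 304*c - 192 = (c + 3)*(c^5 + 8*c^4 + 16*c^3 - 16*c^2 - 80*c - 64) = (c + 2)*(c + 3)*(c^4 + 6*c^3 + 4*c^2 - 24*c - 32) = (c - 2)*(c + 2)*(c + 3)*(c^3 + 8*c^2 + 20*c + 16) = (c - 2)*(c + 2)*(c + 3)*(c + 4)*(c^2 + 4*c + 4) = (c - 2)*(c + 2)^2*(c + 3)*(c + 4)*(c + 2)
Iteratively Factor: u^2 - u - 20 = (u - 5)*(u + 4)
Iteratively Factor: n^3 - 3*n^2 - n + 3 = (n + 1)*(n^2 - 4*n + 3) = (n - 3)*(n + 1)*(n - 1)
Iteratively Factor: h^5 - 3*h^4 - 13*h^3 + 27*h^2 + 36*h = (h)*(h^4 - 3*h^3 - 13*h^2 + 27*h + 36) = h*(h - 4)*(h^3 + h^2 - 9*h - 9) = h*(h - 4)*(h - 3)*(h^2 + 4*h + 3) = h*(h - 4)*(h - 3)*(h + 1)*(h + 3)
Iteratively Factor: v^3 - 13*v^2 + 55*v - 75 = (v - 3)*(v^2 - 10*v + 25) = (v - 5)*(v - 3)*(v - 5)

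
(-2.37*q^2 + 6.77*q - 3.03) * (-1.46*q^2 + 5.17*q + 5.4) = 3.4602*q^4 - 22.1371*q^3 + 26.6267*q^2 + 20.8929*q - 16.362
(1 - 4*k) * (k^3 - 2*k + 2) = -4*k^4 + k^3 + 8*k^2 - 10*k + 2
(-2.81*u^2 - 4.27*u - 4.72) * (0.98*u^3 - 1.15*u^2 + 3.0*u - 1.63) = -2.7538*u^5 - 0.9531*u^4 - 8.1451*u^3 - 2.8017*u^2 - 7.1999*u + 7.6936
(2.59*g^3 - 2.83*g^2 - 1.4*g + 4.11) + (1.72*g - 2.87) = 2.59*g^3 - 2.83*g^2 + 0.32*g + 1.24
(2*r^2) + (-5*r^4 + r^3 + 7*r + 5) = -5*r^4 + r^3 + 2*r^2 + 7*r + 5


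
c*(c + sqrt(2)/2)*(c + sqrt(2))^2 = c^4 + 5*sqrt(2)*c^3/2 + 4*c^2 + sqrt(2)*c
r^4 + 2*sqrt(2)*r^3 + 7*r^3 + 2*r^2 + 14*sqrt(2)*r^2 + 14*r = r*(r + 7)*(r + sqrt(2))^2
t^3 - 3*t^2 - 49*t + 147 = (t - 7)*(t - 3)*(t + 7)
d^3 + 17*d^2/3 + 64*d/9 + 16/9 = (d + 1/3)*(d + 4/3)*(d + 4)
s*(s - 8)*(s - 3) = s^3 - 11*s^2 + 24*s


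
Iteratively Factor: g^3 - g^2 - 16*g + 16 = (g + 4)*(g^2 - 5*g + 4) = (g - 4)*(g + 4)*(g - 1)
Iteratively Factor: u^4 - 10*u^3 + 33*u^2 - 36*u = (u - 3)*(u^3 - 7*u^2 + 12*u) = (u - 3)^2*(u^2 - 4*u) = u*(u - 3)^2*(u - 4)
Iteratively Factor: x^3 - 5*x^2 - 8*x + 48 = (x - 4)*(x^2 - x - 12) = (x - 4)^2*(x + 3)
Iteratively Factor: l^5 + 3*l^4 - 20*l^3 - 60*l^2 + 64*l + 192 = (l + 4)*(l^4 - l^3 - 16*l^2 + 4*l + 48) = (l + 2)*(l + 4)*(l^3 - 3*l^2 - 10*l + 24) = (l - 2)*(l + 2)*(l + 4)*(l^2 - l - 12) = (l - 2)*(l + 2)*(l + 3)*(l + 4)*(l - 4)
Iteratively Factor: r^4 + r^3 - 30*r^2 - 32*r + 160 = (r + 4)*(r^3 - 3*r^2 - 18*r + 40) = (r - 2)*(r + 4)*(r^2 - r - 20) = (r - 2)*(r + 4)^2*(r - 5)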